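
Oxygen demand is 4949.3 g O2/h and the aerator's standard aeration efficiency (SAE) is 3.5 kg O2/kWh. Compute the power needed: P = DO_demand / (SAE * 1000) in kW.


SAE in g O2/kWh = 3.5 * 1000 = 3500 g/kWh
P = DO_demand / SAE_g = 4949.3 / 3500 = 1.41409 kW

1.41409 kW


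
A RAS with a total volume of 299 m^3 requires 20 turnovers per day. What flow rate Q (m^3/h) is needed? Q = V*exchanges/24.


Daily recirculation volume = 299 m^3 * 20 = 5980 m^3/day
Flow rate Q = daily volume / 24 h = 5980 / 24 = 249.167 m^3/h

249.167 m^3/h


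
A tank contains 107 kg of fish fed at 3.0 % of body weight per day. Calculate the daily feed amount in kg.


Feeding rate fraction = 3.0% / 100 = 0.03
Daily feed = 107 kg * 0.03 = 3.21 kg/day

3.21 kg/day


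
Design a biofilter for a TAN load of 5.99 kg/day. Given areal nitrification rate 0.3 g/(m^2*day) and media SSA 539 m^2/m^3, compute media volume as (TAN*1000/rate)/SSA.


A = 5.99*1000 / 0.3 = 19966.667 m^2
V = 19966.667 / 539 = 37.0439

37.0439 m^3


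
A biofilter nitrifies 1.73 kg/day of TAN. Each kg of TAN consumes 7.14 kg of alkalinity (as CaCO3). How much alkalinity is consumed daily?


Alkalinity factor: 7.14 kg CaCO3 consumed per kg TAN nitrified
alk = 1.73 kg TAN * 7.14 = 12.3522 kg CaCO3/day

12.3522 kg CaCO3/day


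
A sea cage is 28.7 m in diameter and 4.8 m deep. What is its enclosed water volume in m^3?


r = d/2 = 28.7/2 = 14.35 m
Base area = pi*r^2 = pi*14.35^2 = 646.92461 m^2
Volume = 646.92461 * 4.8 = 3105.24 m^3

3105.24 m^3


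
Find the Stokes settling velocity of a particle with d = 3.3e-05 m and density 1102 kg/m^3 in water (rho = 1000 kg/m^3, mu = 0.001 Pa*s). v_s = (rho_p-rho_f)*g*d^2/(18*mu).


Density difference: rho_p - rho_f = 1102 - 1000 = 102 kg/m^3
d^2 = (3.3e-05)^2 = 1.089e-09 m^2
Numerator = (rho_p - rho_f) * g * d^2 = 102 * 9.81 * 1.089e-09 = 1.0896752e-06
Denominator = 18 * mu = 18 * 0.001 = 0.018
v_s = 1.0896752e-06 / 0.018 = 6.05375e-05 m/s
Check: Re = rho_f * v_s * d / mu = 1000 * 6.05375e-05 * 3.3e-05 / 0.001 = 0.002 < 1, so Stokes' law applies.

6.05375e-05 m/s


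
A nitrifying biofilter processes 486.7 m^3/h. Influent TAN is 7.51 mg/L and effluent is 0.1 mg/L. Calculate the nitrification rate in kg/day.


Concentration drop: TAN_in - TAN_out = 7.51 - 0.1 = 7.41 mg/L
Hourly TAN removed = Q * dTAN = 486.7 m^3/h * 7.41 mg/L = 3606.447 g/h  (m^3/h * mg/L = g/h)
Daily TAN removed = 3606.447 * 24 = 86554.728 g/day
Convert to kg/day: 86554.728 / 1000 = 86.554728 kg/day

86.554728 kg/day


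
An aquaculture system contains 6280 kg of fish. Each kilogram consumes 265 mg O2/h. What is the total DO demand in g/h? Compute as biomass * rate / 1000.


Total O2 consumption (mg/h) = 6280 kg * 265 mg/(kg*h) = 1664200 mg/h
Convert to g/h: 1664200 / 1000 = 1664.2 g/h

1664.2 g/h


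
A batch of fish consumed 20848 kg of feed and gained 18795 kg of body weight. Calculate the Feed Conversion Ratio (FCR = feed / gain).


FCR = feed consumed / weight gained
FCR = 20848 kg / 18795 kg = 1.10923

1.10923


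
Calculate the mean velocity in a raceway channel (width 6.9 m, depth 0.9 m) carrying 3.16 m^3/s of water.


Cross-sectional area = W * d = 6.9 * 0.9 = 6.21 m^2
Velocity = Q / A = 3.16 / 6.21 = 0.508857 m/s

0.508857 m/s


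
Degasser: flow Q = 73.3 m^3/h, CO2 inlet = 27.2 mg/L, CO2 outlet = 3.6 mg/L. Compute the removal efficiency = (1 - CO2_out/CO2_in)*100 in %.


CO2_out / CO2_in = 3.6 / 27.2 = 0.13235294
Fraction remaining = 0.13235294
efficiency = (1 - 0.13235294) * 100 = 86.7647 %

86.7647 %


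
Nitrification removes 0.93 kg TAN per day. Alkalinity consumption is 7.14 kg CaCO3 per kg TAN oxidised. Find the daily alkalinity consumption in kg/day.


Alkalinity factor: 7.14 kg CaCO3 consumed per kg TAN nitrified
alk = 0.93 kg TAN * 7.14 = 6.6402 kg CaCO3/day

6.6402 kg CaCO3/day


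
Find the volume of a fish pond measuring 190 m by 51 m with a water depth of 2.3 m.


Base area = L * W = 190 * 51 = 9690 m^2
Volume = area * depth = 9690 * 2.3 = 22287 m^3

22287 m^3


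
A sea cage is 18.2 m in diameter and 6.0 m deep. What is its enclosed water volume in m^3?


r = d/2 = 18.2/2 = 9.1 m
Base area = pi*r^2 = pi*9.1^2 = 260.15529 m^2
Volume = 260.15529 * 6.0 = 1560.93 m^3

1560.93 m^3


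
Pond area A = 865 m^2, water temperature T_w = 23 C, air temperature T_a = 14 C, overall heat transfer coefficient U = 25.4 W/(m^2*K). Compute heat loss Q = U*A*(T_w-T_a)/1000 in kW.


Temperature difference dT = 23 - 14 = 9 K
Heat loss (W) = U * A * dT = 25.4 * 865 * 9 = 197739 W
Convert to kW: 197739 / 1000 = 197.739 kW

197.739 kW


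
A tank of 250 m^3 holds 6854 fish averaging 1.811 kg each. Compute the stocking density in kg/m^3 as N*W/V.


Total biomass = 6854 fish * 1.811 kg = 12412.594 kg
Density = total biomass / volume = 12412.594 / 250 = 49.6504 kg/m^3

49.6504 kg/m^3


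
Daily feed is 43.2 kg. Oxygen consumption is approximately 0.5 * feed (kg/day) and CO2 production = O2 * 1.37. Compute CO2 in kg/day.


O2 = 43.2 * 0.5 = 21.6
CO2 = 21.6 * 1.37 = 29.592

29.592 kg/day


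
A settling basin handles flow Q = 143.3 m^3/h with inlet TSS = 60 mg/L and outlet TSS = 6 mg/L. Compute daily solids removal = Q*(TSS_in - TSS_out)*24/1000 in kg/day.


Concentration drop: TSS_in - TSS_out = 60 - 6 = 54 mg/L
Hourly solids removed = Q * dTSS = 143.3 m^3/h * 54 mg/L = 7738.2 g/h  (m^3/h * mg/L = g/h)
Daily solids removed = 7738.2 * 24 = 185716.8 g/day
Convert g to kg: 185716.8 / 1000 = 185.7168 kg/day

185.7168 kg/day


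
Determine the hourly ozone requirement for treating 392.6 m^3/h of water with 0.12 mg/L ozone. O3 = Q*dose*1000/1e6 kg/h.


O3 demand (mg/h) = Q * dose * 1000 = 392.6 * 0.12 * 1000 = 47112 mg/h
Convert mg to kg: 47112 / 1e6 = 0.047112 kg/h

0.047112 kg/h


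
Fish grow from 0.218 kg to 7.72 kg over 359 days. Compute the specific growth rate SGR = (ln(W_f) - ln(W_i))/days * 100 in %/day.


ln(W_f) = ln(7.72) = 2.0438144
ln(W_i) = ln(0.218) = -1.5232602
ln(W_f) - ln(W_i) = 2.0438144 - -1.5232602 = 3.5670746
SGR = 3.5670746 / 359 * 100 = 0.993614 %/day

0.993614 %/day


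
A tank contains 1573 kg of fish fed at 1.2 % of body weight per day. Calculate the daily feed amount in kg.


Feeding rate fraction = 1.2% / 100 = 0.012
Daily feed = 1573 kg * 0.012 = 18.876 kg/day

18.876 kg/day


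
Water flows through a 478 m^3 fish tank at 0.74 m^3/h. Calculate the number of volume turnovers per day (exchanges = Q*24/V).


Daily flow volume = 0.74 m^3/h * 24 h = 17.76 m^3/day
Exchanges = daily flow / tank volume = 17.76 / 478 = 0.0371548 exchanges/day

0.0371548 exchanges/day


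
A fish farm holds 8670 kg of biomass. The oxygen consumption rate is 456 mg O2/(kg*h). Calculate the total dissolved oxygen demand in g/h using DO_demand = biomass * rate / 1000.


Total O2 consumption (mg/h) = 8670 kg * 456 mg/(kg*h) = 3953520 mg/h
Convert to g/h: 3953520 / 1000 = 3953.52 g/h

3953.52 g/h


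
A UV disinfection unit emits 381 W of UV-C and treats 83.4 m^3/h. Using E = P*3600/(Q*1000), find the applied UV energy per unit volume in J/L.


Energy delivered per hour = 381 W * 3600 s = 1371600 J/h
Volume treated per hour = 83.4 m^3/h * 1000 = 83400 L/h
dose = 1371600 / 83400 = 16.446 J/L

16.446 J/L


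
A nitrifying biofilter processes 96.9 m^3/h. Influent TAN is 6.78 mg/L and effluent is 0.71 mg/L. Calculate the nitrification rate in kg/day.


Concentration drop: TAN_in - TAN_out = 6.78 - 0.71 = 6.07 mg/L
Hourly TAN removed = Q * dTAN = 96.9 m^3/h * 6.07 mg/L = 588.183 g/h  (m^3/h * mg/L = g/h)
Daily TAN removed = 588.183 * 24 = 14116.392 g/day
Convert to kg/day: 14116.392 / 1000 = 14.116392 kg/day

14.116392 kg/day


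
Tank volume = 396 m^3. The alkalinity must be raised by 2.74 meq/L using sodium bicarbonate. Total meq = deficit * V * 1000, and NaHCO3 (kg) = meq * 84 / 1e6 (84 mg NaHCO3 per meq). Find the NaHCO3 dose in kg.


Tank volume in L = 396 m^3 * 1000 = 396000 L
Total meq required = 2.74 meq/L * 396000 L = 1085040 meq
NaHCO3 mass = 1085040 meq * 84 mg/meq / 1e6 = 91.1434 kg

91.1434 kg


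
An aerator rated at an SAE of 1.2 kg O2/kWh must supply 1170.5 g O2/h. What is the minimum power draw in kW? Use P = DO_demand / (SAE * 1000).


SAE in g O2/kWh = 1.2 * 1000 = 1200 g/kWh
P = DO_demand / SAE_g = 1170.5 / 1200 = 0.975417 kW

0.975417 kW


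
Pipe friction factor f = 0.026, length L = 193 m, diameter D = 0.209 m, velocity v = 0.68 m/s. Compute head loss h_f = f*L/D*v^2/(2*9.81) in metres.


v^2 = 0.68^2 = 0.4624 m^2/s^2
L/D = 193/0.209 = 923.44498
h_f = f*(L/D)*v^2/(2g) = 0.026 * 923.44498 * 0.4624 / 19.62 = 0.565852 m

0.565852 m


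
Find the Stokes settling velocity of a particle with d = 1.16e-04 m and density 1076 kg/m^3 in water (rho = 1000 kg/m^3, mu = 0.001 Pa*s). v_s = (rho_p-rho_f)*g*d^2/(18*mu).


Density difference: rho_p - rho_f = 1076 - 1000 = 76 kg/m^3
d^2 = (1.16e-04)^2 = 1.3456e-08 m^2
Numerator = (rho_p - rho_f) * g * d^2 = 76 * 9.81 * 1.3456e-08 = 1.0032255e-05
Denominator = 18 * mu = 18 * 0.001 = 0.018
v_s = 1.0032255e-05 / 0.018 = 5.57347e-04 m/s
Check: Re = rho_f * v_s * d / mu = 1000 * 5.57347e-04 * 1.16e-04 / 0.001 = 0.0647 < 1, so Stokes' law applies.

5.57347e-04 m/s


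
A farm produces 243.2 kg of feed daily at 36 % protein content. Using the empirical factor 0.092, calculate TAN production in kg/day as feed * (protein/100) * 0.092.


Protein in feed = 243.2 * 36/100 = 87.552 kg/day
TAN = protein * 0.092 = 87.552 * 0.092 = 8.054784 kg/day

8.054784 kg/day


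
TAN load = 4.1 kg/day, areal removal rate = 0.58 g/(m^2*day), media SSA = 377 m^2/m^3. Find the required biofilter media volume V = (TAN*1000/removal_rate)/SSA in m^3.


A = 4.1*1000 / 0.58 = 7068.9655 m^2
V = 7068.9655 / 377 = 18.7506

18.7506 m^3


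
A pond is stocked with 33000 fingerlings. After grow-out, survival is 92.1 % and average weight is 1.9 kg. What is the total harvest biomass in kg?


Survivors = 33000 * 92.1/100 = 30393 fish
Harvest biomass = survivors * W_f = 30393 * 1.9 = 57746.7 kg

57746.7 kg


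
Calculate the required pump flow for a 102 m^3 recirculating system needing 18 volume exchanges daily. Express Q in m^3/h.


Daily recirculation volume = 102 m^3 * 18 = 1836 m^3/day
Flow rate Q = daily volume / 24 h = 1836 / 24 = 76.5 m^3/h

76.5 m^3/h


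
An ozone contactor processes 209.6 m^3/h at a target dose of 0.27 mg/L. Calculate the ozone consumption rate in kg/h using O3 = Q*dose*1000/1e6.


O3 demand (mg/h) = Q * dose * 1000 = 209.6 * 0.27 * 1000 = 56592 mg/h
Convert mg to kg: 56592 / 1e6 = 0.056592 kg/h

0.056592 kg/h


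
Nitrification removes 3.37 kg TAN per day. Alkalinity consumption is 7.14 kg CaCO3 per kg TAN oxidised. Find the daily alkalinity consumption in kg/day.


Alkalinity factor: 7.14 kg CaCO3 consumed per kg TAN nitrified
alk = 3.37 kg TAN * 7.14 = 24.0618 kg CaCO3/day

24.0618 kg CaCO3/day


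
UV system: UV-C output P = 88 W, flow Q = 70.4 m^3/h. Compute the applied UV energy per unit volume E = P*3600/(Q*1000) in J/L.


Energy delivered per hour = 88 W * 3600 s = 316800 J/h
Volume treated per hour = 70.4 m^3/h * 1000 = 70400 L/h
dose = 316800 / 70400 = 4.5 J/L

4.5 J/L


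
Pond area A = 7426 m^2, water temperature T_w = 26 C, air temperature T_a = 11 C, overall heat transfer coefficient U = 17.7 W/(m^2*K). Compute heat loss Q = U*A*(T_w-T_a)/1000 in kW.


Temperature difference dT = 26 - 11 = 15 K
Heat loss (W) = U * A * dT = 17.7 * 7426 * 15 = 1971603 W
Convert to kW: 1971603 / 1000 = 1971.603 kW

1971.603 kW


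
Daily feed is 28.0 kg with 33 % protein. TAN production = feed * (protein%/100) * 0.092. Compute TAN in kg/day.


Protein in feed = 28.0 * 33/100 = 9.24 kg/day
TAN = protein * 0.092 = 9.24 * 0.092 = 0.85008 kg/day

0.85008 kg/day


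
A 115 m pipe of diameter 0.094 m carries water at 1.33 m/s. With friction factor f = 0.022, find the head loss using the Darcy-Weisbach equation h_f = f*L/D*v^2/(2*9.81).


v^2 = 1.33^2 = 1.7689 m^2/s^2
L/D = 115/0.094 = 1223.4043
h_f = f*(L/D)*v^2/(2g) = 0.022 * 1223.4043 * 1.7689 / 19.62 = 2.42659 m

2.42659 m


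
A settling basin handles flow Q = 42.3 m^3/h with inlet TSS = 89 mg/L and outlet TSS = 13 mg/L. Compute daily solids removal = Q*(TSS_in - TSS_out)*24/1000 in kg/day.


Concentration drop: TSS_in - TSS_out = 89 - 13 = 76 mg/L
Hourly solids removed = Q * dTSS = 42.3 m^3/h * 76 mg/L = 3214.8 g/h  (m^3/h * mg/L = g/h)
Daily solids removed = 3214.8 * 24 = 77155.2 g/day
Convert g to kg: 77155.2 / 1000 = 77.1552 kg/day

77.1552 kg/day


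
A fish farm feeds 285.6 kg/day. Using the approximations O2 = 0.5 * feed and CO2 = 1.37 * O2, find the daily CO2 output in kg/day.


O2 = 285.6 * 0.5 = 142.8
CO2 = 142.8 * 1.37 = 195.636

195.636 kg/day


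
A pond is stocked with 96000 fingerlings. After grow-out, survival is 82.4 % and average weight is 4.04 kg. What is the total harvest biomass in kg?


Survivors = 96000 * 82.4/100 = 79104 fish
Harvest biomass = survivors * W_f = 79104 * 4.04 = 319580.16 kg

319580.16 kg


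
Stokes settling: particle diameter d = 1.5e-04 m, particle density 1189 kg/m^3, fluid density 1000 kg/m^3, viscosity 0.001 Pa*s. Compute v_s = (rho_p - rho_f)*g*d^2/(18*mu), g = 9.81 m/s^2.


Density difference: rho_p - rho_f = 1189 - 1000 = 189 kg/m^3
d^2 = (1.5e-04)^2 = 2.25e-08 m^2
Numerator = (rho_p - rho_f) * g * d^2 = 189 * 9.81 * 2.25e-08 = 4.1717025e-05
Denominator = 18 * mu = 18 * 0.001 = 0.018
v_s = 4.1717025e-05 / 0.018 = 0.00231761 m/s
Check: Re = rho_f * v_s * d / mu = 1000 * 0.00231761 * 1.5e-04 / 0.001 = 0.348 < 1, so Stokes' law applies.

0.00231761 m/s


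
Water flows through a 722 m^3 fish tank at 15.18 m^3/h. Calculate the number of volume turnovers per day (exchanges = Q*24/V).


Daily flow volume = 15.18 m^3/h * 24 h = 364.32 m^3/day
Exchanges = daily flow / tank volume = 364.32 / 722 = 0.504598 exchanges/day

0.504598 exchanges/day


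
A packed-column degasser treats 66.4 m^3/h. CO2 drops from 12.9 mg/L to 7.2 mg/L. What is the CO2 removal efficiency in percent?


CO2_out / CO2_in = 7.2 / 12.9 = 0.55813953
Fraction remaining = 0.55813953
efficiency = (1 - 0.55813953) * 100 = 44.186 %

44.186 %


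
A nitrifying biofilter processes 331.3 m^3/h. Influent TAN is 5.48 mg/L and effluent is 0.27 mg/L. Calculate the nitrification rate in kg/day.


Concentration drop: TAN_in - TAN_out = 5.48 - 0.27 = 5.21 mg/L
Hourly TAN removed = Q * dTAN = 331.3 m^3/h * 5.21 mg/L = 1726.073 g/h  (m^3/h * mg/L = g/h)
Daily TAN removed = 1726.073 * 24 = 41425.752 g/day
Convert to kg/day: 41425.752 / 1000 = 41.425752 kg/day

41.425752 kg/day


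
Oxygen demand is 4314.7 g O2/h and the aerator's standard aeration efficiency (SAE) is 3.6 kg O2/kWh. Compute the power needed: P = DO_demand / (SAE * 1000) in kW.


SAE in g O2/kWh = 3.6 * 1000 = 3600 g/kWh
P = DO_demand / SAE_g = 4314.7 / 3600 = 1.19853 kW

1.19853 kW


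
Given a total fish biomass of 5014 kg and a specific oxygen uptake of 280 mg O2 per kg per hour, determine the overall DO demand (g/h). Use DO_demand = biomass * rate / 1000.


Total O2 consumption (mg/h) = 5014 kg * 280 mg/(kg*h) = 1403920 mg/h
Convert to g/h: 1403920 / 1000 = 1403.92 g/h

1403.92 g/h


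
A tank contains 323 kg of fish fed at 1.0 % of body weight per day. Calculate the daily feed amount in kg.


Feeding rate fraction = 1.0% / 100 = 0.01
Daily feed = 323 kg * 0.01 = 3.23 kg/day

3.23 kg/day


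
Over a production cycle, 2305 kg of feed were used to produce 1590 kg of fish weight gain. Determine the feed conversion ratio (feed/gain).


FCR = feed consumed / weight gained
FCR = 2305 kg / 1590 kg = 1.44969

1.44969


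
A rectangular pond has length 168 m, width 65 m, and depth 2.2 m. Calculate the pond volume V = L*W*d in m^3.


Base area = L * W = 168 * 65 = 10920 m^2
Volume = area * depth = 10920 * 2.2 = 24024 m^3

24024 m^3


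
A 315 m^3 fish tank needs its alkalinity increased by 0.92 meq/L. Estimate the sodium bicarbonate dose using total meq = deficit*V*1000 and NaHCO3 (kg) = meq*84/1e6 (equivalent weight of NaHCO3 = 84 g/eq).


Tank volume in L = 315 m^3 * 1000 = 315000 L
Total meq required = 0.92 meq/L * 315000 L = 289800 meq
NaHCO3 mass = 289800 meq * 84 mg/meq / 1e6 = 24.3432 kg

24.3432 kg


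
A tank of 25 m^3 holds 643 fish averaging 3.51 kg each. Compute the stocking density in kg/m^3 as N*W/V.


Total biomass = 643 fish * 3.51 kg = 2256.93 kg
Density = total biomass / volume = 2256.93 / 25 = 90.2772 kg/m^3

90.2772 kg/m^3


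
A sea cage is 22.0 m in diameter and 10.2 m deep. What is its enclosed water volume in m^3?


r = d/2 = 22.0/2 = 11 m
Base area = pi*r^2 = pi*11^2 = 380.13271 m^2
Volume = 380.13271 * 10.2 = 3877.35 m^3

3877.35 m^3


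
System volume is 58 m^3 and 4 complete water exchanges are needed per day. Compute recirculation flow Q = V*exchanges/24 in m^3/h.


Daily recirculation volume = 58 m^3 * 4 = 232 m^3/day
Flow rate Q = daily volume / 24 h = 232 / 24 = 9.66667 m^3/h

9.66667 m^3/h


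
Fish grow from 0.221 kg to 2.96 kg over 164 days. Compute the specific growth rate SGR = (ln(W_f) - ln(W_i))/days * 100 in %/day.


ln(W_f) = ln(2.96) = 1.0851893
ln(W_i) = ln(0.221) = -1.5095926
ln(W_f) - ln(W_i) = 1.0851893 - -1.5095926 = 2.5947819
SGR = 2.5947819 / 164 * 100 = 1.58218 %/day

1.58218 %/day


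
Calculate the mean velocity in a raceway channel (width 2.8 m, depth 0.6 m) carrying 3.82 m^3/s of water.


Cross-sectional area = W * d = 2.8 * 0.6 = 1.68 m^2
Velocity = Q / A = 3.82 / 1.68 = 2.27381 m/s

2.27381 m/s


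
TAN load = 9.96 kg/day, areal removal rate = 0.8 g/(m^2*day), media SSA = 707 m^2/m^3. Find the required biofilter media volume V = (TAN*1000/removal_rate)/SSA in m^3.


A = 9.96*1000 / 0.8 = 12450 m^2
V = 12450 / 707 = 17.6096

17.6096 m^3


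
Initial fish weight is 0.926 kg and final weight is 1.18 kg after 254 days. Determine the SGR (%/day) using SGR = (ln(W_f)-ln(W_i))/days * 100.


ln(W_f) = ln(1.18) = 0.16551444
ln(W_i) = ln(0.926) = -0.076881044
ln(W_f) - ln(W_i) = 0.16551444 - -0.076881044 = 0.24239548
SGR = 0.24239548 / 254 * 100 = 0.0954313 %/day

0.0954313 %/day


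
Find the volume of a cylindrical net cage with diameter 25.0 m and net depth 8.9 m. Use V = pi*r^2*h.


r = d/2 = 25.0/2 = 12.5 m
Base area = pi*r^2 = pi*12.5^2 = 490.87385 m^2
Volume = 490.87385 * 8.9 = 4368.78 m^3

4368.78 m^3


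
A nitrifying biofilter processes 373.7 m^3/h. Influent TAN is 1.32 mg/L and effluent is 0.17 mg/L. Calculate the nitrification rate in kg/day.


Concentration drop: TAN_in - TAN_out = 1.32 - 0.17 = 1.15 mg/L
Hourly TAN removed = Q * dTAN = 373.7 m^3/h * 1.15 mg/L = 429.755 g/h  (m^3/h * mg/L = g/h)
Daily TAN removed = 429.755 * 24 = 10314.12 g/day
Convert to kg/day: 10314.12 / 1000 = 10.31412 kg/day

10.31412 kg/day


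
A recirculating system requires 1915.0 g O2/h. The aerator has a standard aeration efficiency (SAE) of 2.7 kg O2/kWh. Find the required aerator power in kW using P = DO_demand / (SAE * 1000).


SAE in g O2/kWh = 2.7 * 1000 = 2700 g/kWh
P = DO_demand / SAE_g = 1915.0 / 2700 = 0.709259 kW

0.709259 kW


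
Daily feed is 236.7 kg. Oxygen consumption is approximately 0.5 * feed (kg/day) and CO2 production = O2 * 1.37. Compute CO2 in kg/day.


O2 = 236.7 * 0.5 = 118.35
CO2 = 118.35 * 1.37 = 162.1395

162.1395 kg/day


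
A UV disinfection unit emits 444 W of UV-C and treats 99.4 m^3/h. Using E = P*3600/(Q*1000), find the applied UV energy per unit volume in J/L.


Energy delivered per hour = 444 W * 3600 s = 1598400 J/h
Volume treated per hour = 99.4 m^3/h * 1000 = 99400 L/h
dose = 1598400 / 99400 = 16.0805 J/L

16.0805 J/L


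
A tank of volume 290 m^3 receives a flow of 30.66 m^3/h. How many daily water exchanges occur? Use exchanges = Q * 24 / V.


Daily flow volume = 30.66 m^3/h * 24 h = 735.84 m^3/day
Exchanges = daily flow / tank volume = 735.84 / 290 = 2.53738 exchanges/day

2.53738 exchanges/day


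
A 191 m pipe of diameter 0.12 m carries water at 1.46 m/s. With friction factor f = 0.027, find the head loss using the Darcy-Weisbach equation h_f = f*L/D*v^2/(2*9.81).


v^2 = 1.46^2 = 2.1316 m^2/s^2
L/D = 191/0.12 = 1591.6667
h_f = f*(L/D)*v^2/(2g) = 0.027 * 1591.6667 * 2.1316 / 19.62 = 4.66899 m

4.66899 m


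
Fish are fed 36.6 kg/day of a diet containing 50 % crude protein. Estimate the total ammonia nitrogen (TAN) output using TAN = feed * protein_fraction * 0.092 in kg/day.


Protein in feed = 36.6 * 50/100 = 18.3 kg/day
TAN = protein * 0.092 = 18.3 * 0.092 = 1.6836 kg/day

1.6836 kg/day


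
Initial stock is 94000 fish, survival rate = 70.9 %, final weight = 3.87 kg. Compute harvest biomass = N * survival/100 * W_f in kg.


Survivors = 94000 * 70.9/100 = 66646 fish
Harvest biomass = survivors * W_f = 66646 * 3.87 = 257920.02 kg

257920.02 kg


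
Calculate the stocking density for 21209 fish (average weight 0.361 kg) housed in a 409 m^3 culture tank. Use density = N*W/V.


Total biomass = 21209 fish * 0.361 kg = 7656.449 kg
Density = total biomass / volume = 7656.449 / 409 = 18.7199 kg/m^3

18.7199 kg/m^3


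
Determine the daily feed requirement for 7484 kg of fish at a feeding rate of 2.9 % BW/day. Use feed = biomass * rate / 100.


Feeding rate fraction = 2.9% / 100 = 0.029
Daily feed = 7484 kg * 0.029 = 217.036 kg/day

217.036 kg/day


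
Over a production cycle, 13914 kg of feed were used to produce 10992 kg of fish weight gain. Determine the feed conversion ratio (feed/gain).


FCR = feed consumed / weight gained
FCR = 13914 kg / 10992 kg = 1.26583

1.26583


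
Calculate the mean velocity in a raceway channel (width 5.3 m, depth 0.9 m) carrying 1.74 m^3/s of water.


Cross-sectional area = W * d = 5.3 * 0.9 = 4.77 m^2
Velocity = Q / A = 1.74 / 4.77 = 0.36478 m/s

0.36478 m/s


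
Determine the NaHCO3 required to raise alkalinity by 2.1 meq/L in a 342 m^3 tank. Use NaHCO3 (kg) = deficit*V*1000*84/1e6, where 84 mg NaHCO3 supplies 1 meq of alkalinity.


Tank volume in L = 342 m^3 * 1000 = 342000 L
Total meq required = 2.1 meq/L * 342000 L = 718200 meq
NaHCO3 mass = 718200 meq * 84 mg/meq / 1e6 = 60.3288 kg

60.3288 kg


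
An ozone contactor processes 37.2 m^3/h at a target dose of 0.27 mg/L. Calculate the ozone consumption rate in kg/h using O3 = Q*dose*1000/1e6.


O3 demand (mg/h) = Q * dose * 1000 = 37.2 * 0.27 * 1000 = 10044 mg/h
Convert mg to kg: 10044 / 1e6 = 0.010044 kg/h

0.010044 kg/h


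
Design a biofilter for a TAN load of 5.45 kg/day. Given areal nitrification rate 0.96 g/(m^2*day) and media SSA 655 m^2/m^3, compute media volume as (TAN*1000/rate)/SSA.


A = 5.45*1000 / 0.96 = 5677.0833 m^2
V = 5677.0833 / 655 = 8.6673

8.6673 m^3


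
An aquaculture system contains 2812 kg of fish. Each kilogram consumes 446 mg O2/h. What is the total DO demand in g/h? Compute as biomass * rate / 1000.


Total O2 consumption (mg/h) = 2812 kg * 446 mg/(kg*h) = 1254152 mg/h
Convert to g/h: 1254152 / 1000 = 1254.152 g/h

1254.152 g/h


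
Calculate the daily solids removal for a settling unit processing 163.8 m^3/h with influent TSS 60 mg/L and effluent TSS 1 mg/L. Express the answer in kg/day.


Concentration drop: TSS_in - TSS_out = 60 - 1 = 59 mg/L
Hourly solids removed = Q * dTSS = 163.8 m^3/h * 59 mg/L = 9664.2 g/h  (m^3/h * mg/L = g/h)
Daily solids removed = 9664.2 * 24 = 231940.8 g/day
Convert g to kg: 231940.8 / 1000 = 231.9408 kg/day

231.9408 kg/day


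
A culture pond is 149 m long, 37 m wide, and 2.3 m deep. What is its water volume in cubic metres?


Base area = L * W = 149 * 37 = 5513 m^2
Volume = area * depth = 5513 * 2.3 = 12679.9 m^3

12679.9 m^3


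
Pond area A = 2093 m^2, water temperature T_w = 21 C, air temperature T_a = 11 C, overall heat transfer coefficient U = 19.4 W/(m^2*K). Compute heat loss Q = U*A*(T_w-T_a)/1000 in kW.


Temperature difference dT = 21 - 11 = 10 K
Heat loss (W) = U * A * dT = 19.4 * 2093 * 10 = 406042 W
Convert to kW: 406042 / 1000 = 406.042 kW

406.042 kW


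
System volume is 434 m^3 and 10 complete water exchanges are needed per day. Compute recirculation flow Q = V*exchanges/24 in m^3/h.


Daily recirculation volume = 434 m^3 * 10 = 4340 m^3/day
Flow rate Q = daily volume / 24 h = 4340 / 24 = 180.833 m^3/h

180.833 m^3/h


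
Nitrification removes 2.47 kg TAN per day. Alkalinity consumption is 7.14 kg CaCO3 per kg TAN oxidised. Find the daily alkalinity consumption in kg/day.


Alkalinity factor: 7.14 kg CaCO3 consumed per kg TAN nitrified
alk = 2.47 kg TAN * 7.14 = 17.6358 kg CaCO3/day

17.6358 kg CaCO3/day


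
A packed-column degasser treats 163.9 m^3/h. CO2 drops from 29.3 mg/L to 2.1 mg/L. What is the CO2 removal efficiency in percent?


CO2_out / CO2_in = 2.1 / 29.3 = 0.071672355
Fraction remaining = 0.071672355
efficiency = (1 - 0.071672355) * 100 = 92.8328 %

92.8328 %


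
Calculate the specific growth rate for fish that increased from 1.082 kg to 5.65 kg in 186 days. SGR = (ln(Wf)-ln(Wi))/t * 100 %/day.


ln(W_f) = ln(5.65) = 1.7316555
ln(W_i) = ln(1.082) = 0.07881118
ln(W_f) - ln(W_i) = 1.7316555 - 0.07881118 = 1.6528443
SGR = 1.6528443 / 186 * 100 = 0.888626 %/day

0.888626 %/day


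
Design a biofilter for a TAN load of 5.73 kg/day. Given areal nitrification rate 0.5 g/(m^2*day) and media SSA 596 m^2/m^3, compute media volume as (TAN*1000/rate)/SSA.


A = 5.73*1000 / 0.5 = 11460 m^2
V = 11460 / 596 = 19.2282

19.2282 m^3


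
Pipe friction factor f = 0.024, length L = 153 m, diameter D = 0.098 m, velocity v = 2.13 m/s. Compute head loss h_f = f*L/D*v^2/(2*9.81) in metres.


v^2 = 2.13^2 = 4.5369 m^2/s^2
L/D = 153/0.098 = 1561.2245
h_f = f*(L/D)*v^2/(2g) = 0.024 * 1561.2245 * 4.5369 / 19.62 = 8.66437 m

8.66437 m


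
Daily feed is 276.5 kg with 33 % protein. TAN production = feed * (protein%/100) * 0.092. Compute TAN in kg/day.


Protein in feed = 276.5 * 33/100 = 91.245 kg/day
TAN = protein * 0.092 = 91.245 * 0.092 = 8.39454 kg/day

8.39454 kg/day


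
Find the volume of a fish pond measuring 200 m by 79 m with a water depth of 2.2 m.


Base area = L * W = 200 * 79 = 15800 m^2
Volume = area * depth = 15800 * 2.2 = 34760 m^3

34760 m^3


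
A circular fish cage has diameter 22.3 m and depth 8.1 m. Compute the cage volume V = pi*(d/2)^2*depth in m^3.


r = d/2 = 22.3/2 = 11.15 m
Base area = pi*r^2 = pi*11.15^2 = 390.57065 m^2
Volume = 390.57065 * 8.1 = 3163.62 m^3

3163.62 m^3


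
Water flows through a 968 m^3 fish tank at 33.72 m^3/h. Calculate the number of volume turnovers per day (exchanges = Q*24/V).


Daily flow volume = 33.72 m^3/h * 24 h = 809.28 m^3/day
Exchanges = daily flow / tank volume = 809.28 / 968 = 0.836033 exchanges/day

0.836033 exchanges/day


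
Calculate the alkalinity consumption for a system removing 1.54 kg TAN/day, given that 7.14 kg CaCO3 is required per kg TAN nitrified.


Alkalinity factor: 7.14 kg CaCO3 consumed per kg TAN nitrified
alk = 1.54 kg TAN * 7.14 = 10.9956 kg CaCO3/day

10.9956 kg CaCO3/day


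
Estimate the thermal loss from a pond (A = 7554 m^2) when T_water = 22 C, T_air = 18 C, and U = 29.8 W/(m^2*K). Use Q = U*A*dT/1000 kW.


Temperature difference dT = 22 - 18 = 4 K
Heat loss (W) = U * A * dT = 29.8 * 7554 * 4 = 900436.8 W
Convert to kW: 900436.8 / 1000 = 900.4368 kW

900.4368 kW


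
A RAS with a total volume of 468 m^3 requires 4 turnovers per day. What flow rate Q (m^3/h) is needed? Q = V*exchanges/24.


Daily recirculation volume = 468 m^3 * 4 = 1872 m^3/day
Flow rate Q = daily volume / 24 h = 1872 / 24 = 78 m^3/h

78 m^3/h


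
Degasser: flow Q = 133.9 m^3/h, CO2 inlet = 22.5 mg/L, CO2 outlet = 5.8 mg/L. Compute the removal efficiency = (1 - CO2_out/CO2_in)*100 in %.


CO2_out / CO2_in = 5.8 / 22.5 = 0.25777778
Fraction remaining = 0.25777778
efficiency = (1 - 0.25777778) * 100 = 74.2222 %

74.2222 %


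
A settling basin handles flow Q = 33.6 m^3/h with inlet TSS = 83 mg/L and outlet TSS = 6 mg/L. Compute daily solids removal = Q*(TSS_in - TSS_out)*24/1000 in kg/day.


Concentration drop: TSS_in - TSS_out = 83 - 6 = 77 mg/L
Hourly solids removed = Q * dTSS = 33.6 m^3/h * 77 mg/L = 2587.2 g/h  (m^3/h * mg/L = g/h)
Daily solids removed = 2587.2 * 24 = 62092.8 g/day
Convert g to kg: 62092.8 / 1000 = 62.0928 kg/day

62.0928 kg/day


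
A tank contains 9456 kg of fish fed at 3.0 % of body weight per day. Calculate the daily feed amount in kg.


Feeding rate fraction = 3.0% / 100 = 0.03
Daily feed = 9456 kg * 0.03 = 283.68 kg/day

283.68 kg/day


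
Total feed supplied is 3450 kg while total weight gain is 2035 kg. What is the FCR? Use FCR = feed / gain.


FCR = feed consumed / weight gained
FCR = 3450 kg / 2035 kg = 1.69533

1.69533


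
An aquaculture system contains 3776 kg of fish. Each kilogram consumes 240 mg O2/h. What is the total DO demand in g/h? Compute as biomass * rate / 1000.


Total O2 consumption (mg/h) = 3776 kg * 240 mg/(kg*h) = 906240 mg/h
Convert to g/h: 906240 / 1000 = 906.24 g/h

906.24 g/h


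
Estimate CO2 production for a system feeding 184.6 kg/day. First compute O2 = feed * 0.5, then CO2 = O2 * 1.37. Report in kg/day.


O2 = 184.6 * 0.5 = 92.3
CO2 = 92.3 * 1.37 = 126.451

126.451 kg/day


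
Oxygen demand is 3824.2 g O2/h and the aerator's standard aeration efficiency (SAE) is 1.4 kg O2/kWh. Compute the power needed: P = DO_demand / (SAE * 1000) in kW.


SAE in g O2/kWh = 1.4 * 1000 = 1400 g/kWh
P = DO_demand / SAE_g = 3824.2 / 1400 = 2.73157 kW

2.73157 kW


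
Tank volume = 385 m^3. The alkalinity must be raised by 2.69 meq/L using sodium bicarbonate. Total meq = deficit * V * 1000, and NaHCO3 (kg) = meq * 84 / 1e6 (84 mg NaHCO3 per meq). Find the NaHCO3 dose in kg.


Tank volume in L = 385 m^3 * 1000 = 385000 L
Total meq required = 2.69 meq/L * 385000 L = 1035650 meq
NaHCO3 mass = 1035650 meq * 84 mg/meq / 1e6 = 86.9946 kg

86.9946 kg


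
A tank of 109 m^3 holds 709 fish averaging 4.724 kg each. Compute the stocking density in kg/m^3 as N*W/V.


Total biomass = 709 fish * 4.724 kg = 3349.316 kg
Density = total biomass / volume = 3349.316 / 109 = 30.7277 kg/m^3

30.7277 kg/m^3


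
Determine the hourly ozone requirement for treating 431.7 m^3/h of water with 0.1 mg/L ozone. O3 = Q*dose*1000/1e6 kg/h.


O3 demand (mg/h) = Q * dose * 1000 = 431.7 * 0.1 * 1000 = 43170 mg/h
Convert mg to kg: 43170 / 1e6 = 0.04317 kg/h

0.04317 kg/h


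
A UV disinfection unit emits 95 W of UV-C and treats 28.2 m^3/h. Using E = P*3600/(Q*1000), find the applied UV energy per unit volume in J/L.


Energy delivered per hour = 95 W * 3600 s = 342000 J/h
Volume treated per hour = 28.2 m^3/h * 1000 = 28200 L/h
dose = 342000 / 28200 = 12.1277 J/L

12.1277 J/L


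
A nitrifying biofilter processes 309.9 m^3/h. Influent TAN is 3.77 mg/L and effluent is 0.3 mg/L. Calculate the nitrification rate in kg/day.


Concentration drop: TAN_in - TAN_out = 3.77 - 0.3 = 3.47 mg/L
Hourly TAN removed = Q * dTAN = 309.9 m^3/h * 3.47 mg/L = 1075.353 g/h  (m^3/h * mg/L = g/h)
Daily TAN removed = 1075.353 * 24 = 25808.472 g/day
Convert to kg/day: 25808.472 / 1000 = 25.808472 kg/day

25.808472 kg/day


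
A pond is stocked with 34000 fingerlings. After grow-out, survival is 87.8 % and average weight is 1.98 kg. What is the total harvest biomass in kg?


Survivors = 34000 * 87.8/100 = 29852 fish
Harvest biomass = survivors * W_f = 29852 * 1.98 = 59106.96 kg

59106.96 kg


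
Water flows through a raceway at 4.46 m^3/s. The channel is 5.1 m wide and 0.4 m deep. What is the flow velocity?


Cross-sectional area = W * d = 5.1 * 0.4 = 2.04 m^2
Velocity = Q / A = 4.46 / 2.04 = 2.18627 m/s

2.18627 m/s


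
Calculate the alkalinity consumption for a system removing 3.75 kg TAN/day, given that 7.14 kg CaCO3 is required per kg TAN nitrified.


Alkalinity factor: 7.14 kg CaCO3 consumed per kg TAN nitrified
alk = 3.75 kg TAN * 7.14 = 26.775 kg CaCO3/day

26.775 kg CaCO3/day


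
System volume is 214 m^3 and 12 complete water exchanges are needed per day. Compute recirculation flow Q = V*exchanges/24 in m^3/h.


Daily recirculation volume = 214 m^3 * 12 = 2568 m^3/day
Flow rate Q = daily volume / 24 h = 2568 / 24 = 107 m^3/h

107 m^3/h


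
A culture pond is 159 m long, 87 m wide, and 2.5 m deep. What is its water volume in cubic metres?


Base area = L * W = 159 * 87 = 13833 m^2
Volume = area * depth = 13833 * 2.5 = 34582.5 m^3

34582.5 m^3


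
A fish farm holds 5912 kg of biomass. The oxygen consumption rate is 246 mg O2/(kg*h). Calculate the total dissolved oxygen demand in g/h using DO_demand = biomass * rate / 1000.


Total O2 consumption (mg/h) = 5912 kg * 246 mg/(kg*h) = 1454352 mg/h
Convert to g/h: 1454352 / 1000 = 1454.352 g/h

1454.352 g/h


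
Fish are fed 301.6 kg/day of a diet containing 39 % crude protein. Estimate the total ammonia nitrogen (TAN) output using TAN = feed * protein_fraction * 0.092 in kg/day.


Protein in feed = 301.6 * 39/100 = 117.624 kg/day
TAN = protein * 0.092 = 117.624 * 0.092 = 10.821408 kg/day

10.821408 kg/day


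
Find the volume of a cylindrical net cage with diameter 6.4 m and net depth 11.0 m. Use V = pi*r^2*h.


r = d/2 = 6.4/2 = 3.2 m
Base area = pi*r^2 = pi*3.2^2 = 32.169909 m^2
Volume = 32.169909 * 11.0 = 353.869 m^3

353.869 m^3


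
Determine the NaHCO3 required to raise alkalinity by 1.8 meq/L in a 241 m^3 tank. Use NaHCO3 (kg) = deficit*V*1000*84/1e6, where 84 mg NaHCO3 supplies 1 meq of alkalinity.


Tank volume in L = 241 m^3 * 1000 = 241000 L
Total meq required = 1.8 meq/L * 241000 L = 433800 meq
NaHCO3 mass = 433800 meq * 84 mg/meq / 1e6 = 36.4392 kg

36.4392 kg


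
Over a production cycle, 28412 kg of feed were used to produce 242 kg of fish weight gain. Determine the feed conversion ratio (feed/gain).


FCR = feed consumed / weight gained
FCR = 28412 kg / 242 kg = 117.405

117.405


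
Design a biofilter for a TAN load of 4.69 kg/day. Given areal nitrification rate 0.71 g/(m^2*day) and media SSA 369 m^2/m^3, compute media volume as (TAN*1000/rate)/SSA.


A = 4.69*1000 / 0.71 = 6605.6338 m^2
V = 6605.6338 / 369 = 17.9014

17.9014 m^3


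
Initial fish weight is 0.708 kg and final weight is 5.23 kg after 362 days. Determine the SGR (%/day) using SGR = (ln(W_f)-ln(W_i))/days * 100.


ln(W_f) = ln(5.23) = 1.6544113
ln(W_i) = ln(0.708) = -0.34531119
ln(W_f) - ln(W_i) = 1.6544113 - -0.34531119 = 1.9997225
SGR = 1.9997225 / 362 * 100 = 0.55241 %/day

0.55241 %/day


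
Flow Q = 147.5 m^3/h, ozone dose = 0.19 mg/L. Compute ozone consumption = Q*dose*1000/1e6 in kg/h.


O3 demand (mg/h) = Q * dose * 1000 = 147.5 * 0.19 * 1000 = 28025 mg/h
Convert mg to kg: 28025 / 1e6 = 0.028025 kg/h

0.028025 kg/h


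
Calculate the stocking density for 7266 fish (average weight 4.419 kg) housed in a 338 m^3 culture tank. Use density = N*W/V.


Total biomass = 7266 fish * 4.419 kg = 32108.454 kg
Density = total biomass / volume = 32108.454 / 338 = 94.9954 kg/m^3

94.9954 kg/m^3


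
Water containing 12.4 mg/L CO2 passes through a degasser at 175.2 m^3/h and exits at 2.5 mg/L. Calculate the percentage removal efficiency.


CO2_out / CO2_in = 2.5 / 12.4 = 0.2016129
Fraction remaining = 0.2016129
efficiency = (1 - 0.2016129) * 100 = 79.8387 %

79.8387 %


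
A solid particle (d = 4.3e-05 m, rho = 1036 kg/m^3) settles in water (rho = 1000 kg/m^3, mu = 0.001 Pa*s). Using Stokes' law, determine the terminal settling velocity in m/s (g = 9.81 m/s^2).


Density difference: rho_p - rho_f = 1036 - 1000 = 36 kg/m^3
d^2 = (4.3e-05)^2 = 1.849e-09 m^2
Numerator = (rho_p - rho_f) * g * d^2 = 36 * 9.81 * 1.849e-09 = 6.5299284e-07
Denominator = 18 * mu = 18 * 0.001 = 0.018
v_s = 6.5299284e-07 / 0.018 = 3.62774e-05 m/s
Check: Re = rho_f * v_s * d / mu = 1000 * 3.62774e-05 * 4.3e-05 / 0.001 = 0.00156 < 1, so Stokes' law applies.

3.62774e-05 m/s


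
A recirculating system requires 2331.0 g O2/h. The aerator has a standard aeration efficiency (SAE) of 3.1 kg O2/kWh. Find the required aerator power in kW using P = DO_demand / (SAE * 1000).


SAE in g O2/kWh = 3.1 * 1000 = 3100 g/kWh
P = DO_demand / SAE_g = 2331.0 / 3100 = 0.751935 kW

0.751935 kW


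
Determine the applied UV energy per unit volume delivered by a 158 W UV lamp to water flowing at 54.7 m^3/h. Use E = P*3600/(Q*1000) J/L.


Energy delivered per hour = 158 W * 3600 s = 568800 J/h
Volume treated per hour = 54.7 m^3/h * 1000 = 54700 L/h
dose = 568800 / 54700 = 10.3985 J/L

10.3985 J/L


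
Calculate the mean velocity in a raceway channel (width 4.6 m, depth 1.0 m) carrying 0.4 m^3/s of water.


Cross-sectional area = W * d = 4.6 * 1.0 = 4.6 m^2
Velocity = Q / A = 0.4 / 4.6 = 0.0869565 m/s

0.0869565 m/s


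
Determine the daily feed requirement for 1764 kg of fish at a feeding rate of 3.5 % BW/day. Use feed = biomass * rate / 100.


Feeding rate fraction = 3.5% / 100 = 0.035
Daily feed = 1764 kg * 0.035 = 61.74 kg/day

61.74 kg/day


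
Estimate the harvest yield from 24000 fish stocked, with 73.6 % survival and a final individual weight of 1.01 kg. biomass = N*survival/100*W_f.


Survivors = 24000 * 73.6/100 = 17664 fish
Harvest biomass = survivors * W_f = 17664 * 1.01 = 17840.64 kg

17840.64 kg


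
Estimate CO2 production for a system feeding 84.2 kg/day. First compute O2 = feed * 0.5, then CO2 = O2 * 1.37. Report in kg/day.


O2 = 84.2 * 0.5 = 42.1
CO2 = 42.1 * 1.37 = 57.677

57.677 kg/day


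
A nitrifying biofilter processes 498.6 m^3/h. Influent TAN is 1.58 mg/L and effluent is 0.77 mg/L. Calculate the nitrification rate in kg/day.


Concentration drop: TAN_in - TAN_out = 1.58 - 0.77 = 0.81 mg/L
Hourly TAN removed = Q * dTAN = 498.6 m^3/h * 0.81 mg/L = 403.866 g/h  (m^3/h * mg/L = g/h)
Daily TAN removed = 403.866 * 24 = 9692.784 g/day
Convert to kg/day: 9692.784 / 1000 = 9.692784 kg/day

9.692784 kg/day


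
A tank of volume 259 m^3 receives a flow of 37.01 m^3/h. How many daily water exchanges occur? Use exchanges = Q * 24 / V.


Daily flow volume = 37.01 m^3/h * 24 h = 888.24 m^3/day
Exchanges = daily flow / tank volume = 888.24 / 259 = 3.4295 exchanges/day

3.4295 exchanges/day


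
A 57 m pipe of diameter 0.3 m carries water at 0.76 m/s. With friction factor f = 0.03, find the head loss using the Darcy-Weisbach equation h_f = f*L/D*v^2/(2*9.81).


v^2 = 0.76^2 = 0.5776 m^2/s^2
L/D = 57/0.3 = 190
h_f = f*(L/D)*v^2/(2g) = 0.03 * 190 * 0.5776 / 19.62 = 0.167804 m

0.167804 m


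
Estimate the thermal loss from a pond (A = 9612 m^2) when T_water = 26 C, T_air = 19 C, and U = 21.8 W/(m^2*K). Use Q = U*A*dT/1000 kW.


Temperature difference dT = 26 - 19 = 7 K
Heat loss (W) = U * A * dT = 21.8 * 9612 * 7 = 1466791.2 W
Convert to kW: 1466791.2 / 1000 = 1466.7912 kW

1466.7912 kW


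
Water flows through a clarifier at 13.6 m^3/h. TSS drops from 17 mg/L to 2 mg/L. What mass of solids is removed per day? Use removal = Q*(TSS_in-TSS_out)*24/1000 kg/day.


Concentration drop: TSS_in - TSS_out = 17 - 2 = 15 mg/L
Hourly solids removed = Q * dTSS = 13.6 m^3/h * 15 mg/L = 204 g/h  (m^3/h * mg/L = g/h)
Daily solids removed = 204 * 24 = 4896 g/day
Convert g to kg: 4896 / 1000 = 4.896 kg/day

4.896 kg/day


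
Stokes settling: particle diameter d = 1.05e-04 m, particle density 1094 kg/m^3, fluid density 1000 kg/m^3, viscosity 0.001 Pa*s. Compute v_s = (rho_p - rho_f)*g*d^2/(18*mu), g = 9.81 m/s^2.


Density difference: rho_p - rho_f = 1094 - 1000 = 94 kg/m^3
d^2 = (1.05e-04)^2 = 1.1025e-08 m^2
Numerator = (rho_p - rho_f) * g * d^2 = 94 * 9.81 * 1.1025e-08 = 1.0166594e-05
Denominator = 18 * mu = 18 * 0.001 = 0.018
v_s = 1.0166594e-05 / 0.018 = 5.64811e-04 m/s
Check: Re = rho_f * v_s * d / mu = 1000 * 5.64811e-04 * 1.05e-04 / 0.001 = 0.0593 < 1, so Stokes' law applies.

5.64811e-04 m/s


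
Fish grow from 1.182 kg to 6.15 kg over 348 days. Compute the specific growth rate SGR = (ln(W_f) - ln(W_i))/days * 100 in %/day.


ln(W_f) = ln(6.15) = 1.8164521
ln(W_i) = ln(1.182) = 0.16720792
ln(W_f) - ln(W_i) = 1.8164521 - 0.16720792 = 1.6492442
SGR = 1.6492442 / 348 * 100 = 0.473921 %/day

0.473921 %/day
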